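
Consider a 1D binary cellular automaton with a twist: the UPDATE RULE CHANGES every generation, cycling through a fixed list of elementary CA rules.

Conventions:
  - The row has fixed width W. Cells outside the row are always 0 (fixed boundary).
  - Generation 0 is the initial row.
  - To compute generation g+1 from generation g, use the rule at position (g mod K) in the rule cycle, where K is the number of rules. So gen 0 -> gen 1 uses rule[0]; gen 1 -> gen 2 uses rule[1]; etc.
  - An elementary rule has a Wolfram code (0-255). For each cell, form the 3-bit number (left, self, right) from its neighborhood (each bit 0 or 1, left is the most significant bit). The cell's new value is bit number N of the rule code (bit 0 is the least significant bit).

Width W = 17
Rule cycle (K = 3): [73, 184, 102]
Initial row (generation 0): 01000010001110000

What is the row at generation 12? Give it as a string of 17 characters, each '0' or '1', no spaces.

Gen 0: 01000010001110000
Gen 1 (rule 73): 00011000101010111
Gen 2 (rule 184): 00010100010101110
Gen 3 (rule 102): 00111100111110010
Gen 4 (rule 73): 10100100100010000
Gen 5 (rule 184): 01010010010001000
Gen 6 (rule 102): 11110110110011000
Gen 7 (rule 73): 10010110110011011
Gen 8 (rule 184): 01001101101010110
Gen 9 (rule 102): 11010110111111010
Gen 10 (rule 73): 11000110100001000
Gen 11 (rule 184): 10100101010000100
Gen 12 (rule 102): 11101111110001100

Answer: 11101111110001100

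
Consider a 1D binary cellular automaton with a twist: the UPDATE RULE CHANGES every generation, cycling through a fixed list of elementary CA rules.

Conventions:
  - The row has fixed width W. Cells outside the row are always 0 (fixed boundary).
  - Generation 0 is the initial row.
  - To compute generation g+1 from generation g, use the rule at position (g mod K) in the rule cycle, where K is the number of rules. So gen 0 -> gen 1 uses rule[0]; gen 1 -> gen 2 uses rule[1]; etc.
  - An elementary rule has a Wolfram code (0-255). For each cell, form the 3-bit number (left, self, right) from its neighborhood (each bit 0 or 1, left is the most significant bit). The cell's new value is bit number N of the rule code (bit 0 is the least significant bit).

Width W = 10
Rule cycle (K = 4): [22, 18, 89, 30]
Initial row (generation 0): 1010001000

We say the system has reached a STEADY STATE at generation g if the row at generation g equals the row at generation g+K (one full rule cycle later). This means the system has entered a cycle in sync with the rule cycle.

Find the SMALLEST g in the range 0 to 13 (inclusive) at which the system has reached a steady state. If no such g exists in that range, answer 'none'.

Gen 0: 1010001000
Gen 1 (rule 22): 1011011100
Gen 2 (rule 18): 0000000010
Gen 3 (rule 89): 1111111001
Gen 4 (rule 30): 1000000111
Gen 5 (rule 22): 1100001000
Gen 6 (rule 18): 0010010100
Gen 7 (rule 89): 1001000011
Gen 8 (rule 30): 1111100110
Gen 9 (rule 22): 0000011001
Gen 10 (rule 18): 0000100110
Gen 11 (rule 89): 1110010111
Gen 12 (rule 30): 1001110100
Gen 13 (rule 22): 1110000110
Gen 14 (rule 18): 0001001001
Gen 15 (rule 89): 1100100100
Gen 16 (rule 30): 1011111110
Gen 17 (rule 22): 1000000001

Answer: none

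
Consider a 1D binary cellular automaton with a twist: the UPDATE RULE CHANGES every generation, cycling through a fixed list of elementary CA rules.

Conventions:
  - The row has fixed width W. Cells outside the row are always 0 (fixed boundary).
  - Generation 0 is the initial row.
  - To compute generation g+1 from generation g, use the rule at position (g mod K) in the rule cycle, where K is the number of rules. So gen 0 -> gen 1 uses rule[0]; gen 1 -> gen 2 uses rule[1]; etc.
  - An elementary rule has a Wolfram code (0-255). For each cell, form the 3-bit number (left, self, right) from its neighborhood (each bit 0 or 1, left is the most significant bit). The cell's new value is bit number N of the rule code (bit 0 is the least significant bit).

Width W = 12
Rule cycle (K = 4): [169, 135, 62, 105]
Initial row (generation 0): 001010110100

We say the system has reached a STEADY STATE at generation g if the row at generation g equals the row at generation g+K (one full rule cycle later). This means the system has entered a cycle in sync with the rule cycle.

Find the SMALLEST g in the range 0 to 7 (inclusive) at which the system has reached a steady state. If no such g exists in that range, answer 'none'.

Gen 0: 001010110100
Gen 1 (rule 169): 100101101001
Gen 2 (rule 135): 101100001011
Gen 3 (rule 62): 111010011110
Gen 4 (rule 105): 101100010010
Gen 5 (rule 169): 011001000000
Gen 6 (rule 135): 100011011111
Gen 7 (rule 62): 110110110000
Gen 8 (rule 105): 111111110111
Gen 9 (rule 169): 111111101110
Gen 10 (rule 135): 011111000100
Gen 11 (rule 62): 110000101110

Answer: none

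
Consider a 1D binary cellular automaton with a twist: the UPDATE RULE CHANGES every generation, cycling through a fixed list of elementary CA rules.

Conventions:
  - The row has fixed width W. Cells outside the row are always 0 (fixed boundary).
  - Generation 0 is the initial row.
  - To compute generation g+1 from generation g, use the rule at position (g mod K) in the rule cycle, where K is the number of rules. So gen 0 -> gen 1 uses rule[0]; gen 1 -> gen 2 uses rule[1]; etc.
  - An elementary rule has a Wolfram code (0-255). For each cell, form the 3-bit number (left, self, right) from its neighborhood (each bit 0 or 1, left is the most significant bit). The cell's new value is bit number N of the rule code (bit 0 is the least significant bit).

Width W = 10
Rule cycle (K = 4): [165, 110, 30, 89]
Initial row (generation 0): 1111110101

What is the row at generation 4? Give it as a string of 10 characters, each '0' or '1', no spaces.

Answer: 0010110101

Derivation:
Gen 0: 1111110101
Gen 1 (rule 165): 0111101111
Gen 2 (rule 110): 1100111001
Gen 3 (rule 30): 1011100111
Gen 4 (rule 89): 0010110101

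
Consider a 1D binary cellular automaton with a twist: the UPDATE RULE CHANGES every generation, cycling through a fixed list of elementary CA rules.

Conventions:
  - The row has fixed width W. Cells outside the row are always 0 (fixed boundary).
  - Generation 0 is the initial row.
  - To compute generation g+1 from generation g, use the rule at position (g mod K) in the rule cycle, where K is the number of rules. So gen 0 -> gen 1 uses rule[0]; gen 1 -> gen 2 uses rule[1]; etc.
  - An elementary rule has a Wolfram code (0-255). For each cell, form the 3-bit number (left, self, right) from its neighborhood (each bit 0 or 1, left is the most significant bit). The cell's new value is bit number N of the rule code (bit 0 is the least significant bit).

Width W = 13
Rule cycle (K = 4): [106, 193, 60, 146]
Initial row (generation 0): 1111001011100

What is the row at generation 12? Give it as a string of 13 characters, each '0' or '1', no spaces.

Gen 0: 1111001011100
Gen 1 (rule 106): 1001010110100
Gen 2 (rule 193): 0000000010001
Gen 3 (rule 60): 0000000011001
Gen 4 (rule 146): 0000000100110
Gen 5 (rule 106): 0000001001110
Gen 6 (rule 193): 1111100000110
Gen 7 (rule 60): 1000010000101
Gen 8 (rule 146): 0100101001000
Gen 9 (rule 106): 1001010010000
Gen 10 (rule 193): 0000000000111
Gen 11 (rule 60): 0000000000100
Gen 12 (rule 146): 0000000001010

Answer: 0000000001010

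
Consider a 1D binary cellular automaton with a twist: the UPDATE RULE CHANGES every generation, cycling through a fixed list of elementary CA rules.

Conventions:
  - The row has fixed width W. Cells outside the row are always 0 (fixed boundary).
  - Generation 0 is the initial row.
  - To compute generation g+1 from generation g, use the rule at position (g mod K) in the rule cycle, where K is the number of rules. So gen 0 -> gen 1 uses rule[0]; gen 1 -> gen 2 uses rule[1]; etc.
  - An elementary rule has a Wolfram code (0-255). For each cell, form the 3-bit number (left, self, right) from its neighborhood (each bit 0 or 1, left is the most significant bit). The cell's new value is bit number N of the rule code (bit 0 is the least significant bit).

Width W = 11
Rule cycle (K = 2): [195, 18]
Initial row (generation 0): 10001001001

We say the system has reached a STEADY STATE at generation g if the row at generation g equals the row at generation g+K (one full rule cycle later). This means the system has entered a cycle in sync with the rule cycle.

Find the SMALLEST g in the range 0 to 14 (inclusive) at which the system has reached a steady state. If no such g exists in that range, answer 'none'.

Answer: 10

Derivation:
Gen 0: 10001001001
Gen 1 (rule 195): 00110010010
Gen 2 (rule 18): 01001101101
Gen 3 (rule 195): 10010100100
Gen 4 (rule 18): 01100011010
Gen 5 (rule 195): 10101101000
Gen 6 (rule 18): 00000000100
Gen 7 (rule 195): 11111111001
Gen 8 (rule 18): 00000000110
Gen 9 (rule 195): 11111111010
Gen 10 (rule 18): 00000000001
Gen 11 (rule 195): 11111111110
Gen 12 (rule 18): 00000000001
Gen 13 (rule 195): 11111111110
Gen 14 (rule 18): 00000000001
Gen 15 (rule 195): 11111111110
Gen 16 (rule 18): 00000000001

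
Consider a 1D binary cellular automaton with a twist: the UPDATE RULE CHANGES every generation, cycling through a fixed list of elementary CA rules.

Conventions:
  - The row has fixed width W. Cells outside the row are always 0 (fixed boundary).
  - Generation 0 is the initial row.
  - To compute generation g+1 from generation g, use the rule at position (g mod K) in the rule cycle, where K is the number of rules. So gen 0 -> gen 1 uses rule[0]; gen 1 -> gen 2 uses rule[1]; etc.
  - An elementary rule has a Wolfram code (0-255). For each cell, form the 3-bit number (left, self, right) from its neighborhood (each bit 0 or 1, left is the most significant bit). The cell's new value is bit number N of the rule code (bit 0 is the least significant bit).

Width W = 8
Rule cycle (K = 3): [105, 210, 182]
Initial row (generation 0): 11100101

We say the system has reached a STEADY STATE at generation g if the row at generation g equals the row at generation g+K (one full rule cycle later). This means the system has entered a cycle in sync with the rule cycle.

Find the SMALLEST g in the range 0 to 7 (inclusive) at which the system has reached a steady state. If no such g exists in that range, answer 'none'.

Gen 0: 11100101
Gen 1 (rule 105): 10100010
Gen 2 (rule 210): 00010101
Gen 3 (rule 182): 00111111
Gen 4 (rule 105): 10100001
Gen 5 (rule 210): 00010010
Gen 6 (rule 182): 00111111
Gen 7 (rule 105): 10100001
Gen 8 (rule 210): 00010010
Gen 9 (rule 182): 00111111
Gen 10 (rule 105): 10100001

Answer: 3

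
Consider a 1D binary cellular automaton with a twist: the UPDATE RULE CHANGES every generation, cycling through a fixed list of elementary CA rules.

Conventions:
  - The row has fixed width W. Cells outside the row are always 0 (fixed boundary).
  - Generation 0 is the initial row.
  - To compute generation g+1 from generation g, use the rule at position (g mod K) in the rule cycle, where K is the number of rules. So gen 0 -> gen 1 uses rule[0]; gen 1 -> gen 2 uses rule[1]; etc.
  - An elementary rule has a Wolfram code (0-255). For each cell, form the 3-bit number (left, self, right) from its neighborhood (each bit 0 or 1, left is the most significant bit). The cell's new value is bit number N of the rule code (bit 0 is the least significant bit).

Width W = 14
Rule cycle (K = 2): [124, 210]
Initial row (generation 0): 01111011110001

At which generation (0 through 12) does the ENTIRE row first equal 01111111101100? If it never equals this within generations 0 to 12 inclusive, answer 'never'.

Gen 0: 01111011110001
Gen 1 (rule 124): 01001110011001
Gen 2 (rule 210): 10110111101110
Gen 3 (rule 124): 11111100111011
Gen 4 (rule 210): 01111111011001
Gen 5 (rule 124): 01000001111101
Gen 6 (rule 210): 10100010111100
Gen 7 (rule 124): 11110011100110
Gen 8 (rule 210): 01111101111011
Gen 9 (rule 124): 01000111001111
Gen 10 (rule 210): 10101011110111
Gen 11 (rule 124): 11111110011101
Gen 12 (rule 210): 01111111101100

Answer: 12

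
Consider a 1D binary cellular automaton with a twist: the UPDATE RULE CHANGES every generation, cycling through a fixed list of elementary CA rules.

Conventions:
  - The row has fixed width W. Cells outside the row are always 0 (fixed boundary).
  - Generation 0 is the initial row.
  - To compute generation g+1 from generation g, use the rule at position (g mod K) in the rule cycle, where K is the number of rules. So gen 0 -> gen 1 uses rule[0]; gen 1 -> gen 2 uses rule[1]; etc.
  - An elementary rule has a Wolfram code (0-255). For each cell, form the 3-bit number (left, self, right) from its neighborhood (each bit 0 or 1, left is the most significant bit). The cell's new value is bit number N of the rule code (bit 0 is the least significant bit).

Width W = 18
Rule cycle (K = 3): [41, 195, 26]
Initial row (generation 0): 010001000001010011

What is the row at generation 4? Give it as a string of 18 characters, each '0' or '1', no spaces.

Answer: 000100000010100100

Derivation:
Gen 0: 010001000001010011
Gen 1 (rule 41): 000100011100100010
Gen 2 (rule 195): 111001101101001100
Gen 3 (rule 26): 100111001000111010
Gen 4 (rule 41): 000100000010100100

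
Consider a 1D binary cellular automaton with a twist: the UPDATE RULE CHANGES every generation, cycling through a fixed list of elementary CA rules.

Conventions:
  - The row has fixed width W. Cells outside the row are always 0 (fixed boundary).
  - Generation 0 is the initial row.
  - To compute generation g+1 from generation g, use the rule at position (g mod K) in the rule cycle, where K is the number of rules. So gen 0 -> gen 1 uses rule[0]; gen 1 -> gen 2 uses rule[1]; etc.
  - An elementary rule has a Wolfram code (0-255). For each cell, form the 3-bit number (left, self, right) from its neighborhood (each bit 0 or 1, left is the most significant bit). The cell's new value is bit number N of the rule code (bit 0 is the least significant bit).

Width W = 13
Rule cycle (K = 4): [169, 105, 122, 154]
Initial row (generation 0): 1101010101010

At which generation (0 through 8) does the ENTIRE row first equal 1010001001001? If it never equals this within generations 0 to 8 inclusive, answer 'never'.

Answer: never

Derivation:
Gen 0: 1101010101010
Gen 1 (rule 169): 1010101010100
Gen 2 (rule 105): 0101010101001
Gen 3 (rule 122): 1010101010110
Gen 4 (rule 154): 0000000000101
Gen 5 (rule 169): 1111111110010
Gen 6 (rule 105): 1000000010000
Gen 7 (rule 122): 0100000101000
Gen 8 (rule 154): 1010001000100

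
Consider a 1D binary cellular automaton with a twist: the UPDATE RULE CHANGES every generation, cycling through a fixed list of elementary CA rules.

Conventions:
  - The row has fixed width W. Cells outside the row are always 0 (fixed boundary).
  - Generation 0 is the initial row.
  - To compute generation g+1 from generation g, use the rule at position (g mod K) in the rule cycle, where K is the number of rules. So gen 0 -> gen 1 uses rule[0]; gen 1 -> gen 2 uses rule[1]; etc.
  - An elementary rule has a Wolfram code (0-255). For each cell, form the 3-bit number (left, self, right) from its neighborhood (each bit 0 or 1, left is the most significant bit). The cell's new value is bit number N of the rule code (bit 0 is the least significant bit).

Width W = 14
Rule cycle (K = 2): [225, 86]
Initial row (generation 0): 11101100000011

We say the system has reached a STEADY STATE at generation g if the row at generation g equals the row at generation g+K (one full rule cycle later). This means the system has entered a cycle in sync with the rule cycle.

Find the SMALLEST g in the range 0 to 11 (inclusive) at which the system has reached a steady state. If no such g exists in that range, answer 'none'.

Answer: none

Derivation:
Gen 0: 11101100000011
Gen 1 (rule 225): 01110101111001
Gen 2 (rule 86): 10010100001111
Gen 3 (rule 225): 00001001100111
Gen 4 (rule 86): 00011110111001
Gen 5 (rule 225): 11001111011000
Gen 6 (rule 86): 01110001001100
Gen 7 (rule 225): 00110100000101
Gen 8 (rule 86): 01010110001101
Gen 9 (rule 225): 00101010100110
Gen 10 (rule 86): 01101010111011
Gen 11 (rule 225): 00110101011101
Gen 12 (rule 86): 01010101000101
Gen 13 (rule 225): 00101010010010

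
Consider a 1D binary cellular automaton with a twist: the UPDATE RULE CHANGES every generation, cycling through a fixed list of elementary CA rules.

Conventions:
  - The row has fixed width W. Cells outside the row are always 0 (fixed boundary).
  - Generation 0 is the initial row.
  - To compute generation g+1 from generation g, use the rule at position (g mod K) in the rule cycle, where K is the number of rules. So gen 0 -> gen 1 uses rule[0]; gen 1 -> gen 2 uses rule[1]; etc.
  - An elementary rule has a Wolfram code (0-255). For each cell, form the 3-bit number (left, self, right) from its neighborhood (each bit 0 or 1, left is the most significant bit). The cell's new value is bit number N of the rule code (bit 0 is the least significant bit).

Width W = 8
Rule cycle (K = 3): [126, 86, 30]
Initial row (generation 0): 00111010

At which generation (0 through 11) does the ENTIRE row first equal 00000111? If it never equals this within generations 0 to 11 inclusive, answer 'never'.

Gen 0: 00111010
Gen 1 (rule 126): 01101111
Gen 2 (rule 86): 10100001
Gen 3 (rule 30): 10110011
Gen 4 (rule 126): 11111111
Gen 5 (rule 86): 00000001
Gen 6 (rule 30): 00000011
Gen 7 (rule 126): 00000111
Gen 8 (rule 86): 00001001
Gen 9 (rule 30): 00011111
Gen 10 (rule 126): 00110001
Gen 11 (rule 86): 01011011

Answer: 7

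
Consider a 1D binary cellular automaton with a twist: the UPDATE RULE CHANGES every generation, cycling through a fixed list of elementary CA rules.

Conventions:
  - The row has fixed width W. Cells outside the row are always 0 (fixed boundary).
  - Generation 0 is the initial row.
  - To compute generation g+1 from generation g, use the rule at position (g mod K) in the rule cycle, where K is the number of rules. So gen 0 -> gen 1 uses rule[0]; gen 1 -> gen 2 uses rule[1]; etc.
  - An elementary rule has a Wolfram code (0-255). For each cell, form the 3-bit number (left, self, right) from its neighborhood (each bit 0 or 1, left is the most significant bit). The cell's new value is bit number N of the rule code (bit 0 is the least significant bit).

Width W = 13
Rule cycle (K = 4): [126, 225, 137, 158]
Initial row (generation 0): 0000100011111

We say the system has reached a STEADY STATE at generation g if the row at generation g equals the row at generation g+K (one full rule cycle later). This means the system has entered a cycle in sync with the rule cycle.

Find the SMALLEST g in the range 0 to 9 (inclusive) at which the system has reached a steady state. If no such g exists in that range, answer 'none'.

Answer: none

Derivation:
Gen 0: 0000100011111
Gen 1 (rule 126): 0001110110001
Gen 2 (rule 225): 1100111010100
Gen 3 (rule 137): 1000110000001
Gen 4 (rule 158): 1101101000011
Gen 5 (rule 126): 1111111100111
Gen 6 (rule 225): 0111111100011
Gen 7 (rule 137): 0111111001010
Gen 8 (rule 158): 1111110111011
Gen 9 (rule 126): 1000011101111
Gen 10 (rule 225): 0011001110111
Gen 11 (rule 137): 1010001100110
Gen 12 (rule 158): 1011011011101
Gen 13 (rule 126): 1111111110111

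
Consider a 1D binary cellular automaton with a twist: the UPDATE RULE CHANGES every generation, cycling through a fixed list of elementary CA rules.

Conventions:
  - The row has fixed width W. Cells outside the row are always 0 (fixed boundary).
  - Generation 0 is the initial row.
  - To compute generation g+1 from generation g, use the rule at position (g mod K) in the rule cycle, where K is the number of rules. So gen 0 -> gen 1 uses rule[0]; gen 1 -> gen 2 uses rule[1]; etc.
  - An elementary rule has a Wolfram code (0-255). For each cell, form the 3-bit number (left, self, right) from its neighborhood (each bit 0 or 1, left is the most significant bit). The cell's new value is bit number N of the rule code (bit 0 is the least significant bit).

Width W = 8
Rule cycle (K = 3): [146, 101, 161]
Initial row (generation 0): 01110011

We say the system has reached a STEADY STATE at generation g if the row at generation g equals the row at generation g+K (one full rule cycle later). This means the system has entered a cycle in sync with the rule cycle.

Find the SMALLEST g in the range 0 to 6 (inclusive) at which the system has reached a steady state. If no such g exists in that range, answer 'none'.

Answer: 4

Derivation:
Gen 0: 01110011
Gen 1 (rule 146): 10101100
Gen 2 (rule 101): 11110101
Gen 3 (rule 161): 01101010
Gen 4 (rule 146): 10000001
Gen 5 (rule 101): 10111101
Gen 6 (rule 161): 01011010
Gen 7 (rule 146): 10000001
Gen 8 (rule 101): 10111101
Gen 9 (rule 161): 01011010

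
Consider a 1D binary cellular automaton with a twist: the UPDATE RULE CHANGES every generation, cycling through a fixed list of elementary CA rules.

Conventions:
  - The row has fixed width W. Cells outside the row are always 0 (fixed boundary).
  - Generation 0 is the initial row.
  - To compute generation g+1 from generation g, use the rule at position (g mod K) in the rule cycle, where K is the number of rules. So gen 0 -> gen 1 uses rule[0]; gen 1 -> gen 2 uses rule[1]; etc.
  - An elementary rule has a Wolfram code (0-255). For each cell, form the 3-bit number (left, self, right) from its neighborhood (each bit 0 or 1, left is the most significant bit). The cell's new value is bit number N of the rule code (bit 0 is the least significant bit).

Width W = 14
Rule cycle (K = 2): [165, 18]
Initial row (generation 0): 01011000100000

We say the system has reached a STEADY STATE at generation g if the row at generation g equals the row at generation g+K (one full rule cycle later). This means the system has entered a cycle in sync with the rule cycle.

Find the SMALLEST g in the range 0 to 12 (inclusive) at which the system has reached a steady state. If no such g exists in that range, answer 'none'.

Gen 0: 01011000100000
Gen 1 (rule 165): 01100010101111
Gen 2 (rule 18): 10010100000000
Gen 3 (rule 165): 10011101111111
Gen 4 (rule 18): 01100000000000
Gen 5 (rule 165): 00001111111111
Gen 6 (rule 18): 00010000000000
Gen 7 (rule 165): 11010111111111
Gen 8 (rule 18): 00000000000000
Gen 9 (rule 165): 11111111111111
Gen 10 (rule 18): 00000000000000
Gen 11 (rule 165): 11111111111111
Gen 12 (rule 18): 00000000000000
Gen 13 (rule 165): 11111111111111
Gen 14 (rule 18): 00000000000000

Answer: 8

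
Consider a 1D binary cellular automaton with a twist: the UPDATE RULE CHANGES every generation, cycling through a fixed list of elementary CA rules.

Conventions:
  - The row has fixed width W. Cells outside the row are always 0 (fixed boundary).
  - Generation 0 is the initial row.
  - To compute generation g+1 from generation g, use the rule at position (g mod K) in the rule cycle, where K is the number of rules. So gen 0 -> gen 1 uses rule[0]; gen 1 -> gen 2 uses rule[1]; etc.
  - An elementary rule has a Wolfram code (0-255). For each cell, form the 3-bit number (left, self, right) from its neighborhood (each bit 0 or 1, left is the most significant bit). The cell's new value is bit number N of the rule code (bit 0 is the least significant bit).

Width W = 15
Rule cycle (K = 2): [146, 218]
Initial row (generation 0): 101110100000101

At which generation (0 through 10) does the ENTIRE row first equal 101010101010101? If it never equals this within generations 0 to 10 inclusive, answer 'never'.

Gen 0: 101110100000101
Gen 1 (rule 146): 000100010001000
Gen 2 (rule 218): 001010101010100
Gen 3 (rule 146): 010000000000010
Gen 4 (rule 218): 101000000000101
Gen 5 (rule 146): 000100000001000
Gen 6 (rule 218): 001010000010100
Gen 7 (rule 146): 010001000100010
Gen 8 (rule 218): 101010101010101
Gen 9 (rule 146): 000000000000000
Gen 10 (rule 218): 000000000000000

Answer: 8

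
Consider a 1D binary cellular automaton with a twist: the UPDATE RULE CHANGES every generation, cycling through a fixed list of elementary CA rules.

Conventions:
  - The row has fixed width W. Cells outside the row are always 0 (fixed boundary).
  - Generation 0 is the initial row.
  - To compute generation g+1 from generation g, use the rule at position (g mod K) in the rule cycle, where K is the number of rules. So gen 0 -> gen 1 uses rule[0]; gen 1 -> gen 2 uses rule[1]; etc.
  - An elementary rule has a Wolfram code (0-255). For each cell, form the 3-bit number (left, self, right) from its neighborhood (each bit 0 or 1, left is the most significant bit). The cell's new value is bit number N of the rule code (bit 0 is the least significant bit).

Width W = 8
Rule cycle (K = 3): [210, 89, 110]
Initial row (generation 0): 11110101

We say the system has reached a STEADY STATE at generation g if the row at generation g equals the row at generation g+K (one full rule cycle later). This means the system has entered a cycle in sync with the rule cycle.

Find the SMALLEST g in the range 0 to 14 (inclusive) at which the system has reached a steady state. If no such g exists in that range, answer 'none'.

Answer: 11

Derivation:
Gen 0: 11110101
Gen 1 (rule 210): 01110000
Gen 2 (rule 89): 01011111
Gen 3 (rule 110): 11110001
Gen 4 (rule 210): 01111010
Gen 5 (rule 89): 01001001
Gen 6 (rule 110): 11011011
Gen 7 (rule 210): 01001001
Gen 8 (rule 89): 00100100
Gen 9 (rule 110): 01101100
Gen 10 (rule 210): 10100110
Gen 11 (rule 89): 00010111
Gen 12 (rule 110): 00111101
Gen 13 (rule 210): 01011100
Gen 14 (rule 89): 00010111
Gen 15 (rule 110): 00111101
Gen 16 (rule 210): 01011100
Gen 17 (rule 89): 00010111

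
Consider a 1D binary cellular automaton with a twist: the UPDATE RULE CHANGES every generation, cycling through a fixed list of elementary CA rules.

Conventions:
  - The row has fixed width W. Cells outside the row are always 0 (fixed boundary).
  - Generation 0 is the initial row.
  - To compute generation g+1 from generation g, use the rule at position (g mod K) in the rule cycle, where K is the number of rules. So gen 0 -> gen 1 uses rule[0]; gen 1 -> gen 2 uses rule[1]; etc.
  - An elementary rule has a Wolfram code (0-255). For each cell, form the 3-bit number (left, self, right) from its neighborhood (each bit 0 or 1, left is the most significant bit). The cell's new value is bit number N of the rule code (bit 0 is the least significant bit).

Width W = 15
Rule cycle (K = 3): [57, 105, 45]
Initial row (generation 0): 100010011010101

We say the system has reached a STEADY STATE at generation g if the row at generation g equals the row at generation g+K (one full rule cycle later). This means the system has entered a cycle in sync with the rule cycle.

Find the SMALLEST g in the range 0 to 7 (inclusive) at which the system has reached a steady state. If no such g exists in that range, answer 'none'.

Gen 0: 100010011010101
Gen 1 (rule 57): 011001010101010
Gen 2 (rule 105): 011000101010100
Gen 3 (rule 45): 010010111111101
Gen 4 (rule 57): 001001100000010
Gen 5 (rule 105): 100001101111000
Gen 6 (rule 45): 101101011000011
Gen 7 (rule 57): 011010110111010
Gen 8 (rule 105): 011101111101100
Gen 9 (rule 45): 010011000011001
Gen 10 (rule 57): 001010111010100

Answer: none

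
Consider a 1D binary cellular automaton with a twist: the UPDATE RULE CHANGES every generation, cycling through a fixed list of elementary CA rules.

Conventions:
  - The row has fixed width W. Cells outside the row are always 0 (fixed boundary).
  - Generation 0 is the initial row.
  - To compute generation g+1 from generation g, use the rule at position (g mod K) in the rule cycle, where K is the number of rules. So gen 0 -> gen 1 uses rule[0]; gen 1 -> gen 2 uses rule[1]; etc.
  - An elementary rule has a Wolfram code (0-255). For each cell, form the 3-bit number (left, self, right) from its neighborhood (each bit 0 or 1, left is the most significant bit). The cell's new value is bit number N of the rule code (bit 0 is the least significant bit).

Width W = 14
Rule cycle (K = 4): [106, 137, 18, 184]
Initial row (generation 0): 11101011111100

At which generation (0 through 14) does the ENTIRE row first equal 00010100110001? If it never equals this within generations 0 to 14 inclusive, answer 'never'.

Answer: never

Derivation:
Gen 0: 11101011111100
Gen 1 (rule 106): 10110110000100
Gen 2 (rule 137): 00100100110001
Gen 3 (rule 18): 01011011001010
Gen 4 (rule 184): 00110110100101
Gen 5 (rule 106): 01111111001010
Gen 6 (rule 137): 01111110000000
Gen 7 (rule 18): 10000001000000
Gen 8 (rule 184): 01000000100000
Gen 9 (rule 106): 10000001000000
Gen 10 (rule 137): 00111100011111
Gen 11 (rule 18): 01000010100000
Gen 12 (rule 184): 00100001010000
Gen 13 (rule 106): 01000010100000
Gen 14 (rule 137): 00011000001111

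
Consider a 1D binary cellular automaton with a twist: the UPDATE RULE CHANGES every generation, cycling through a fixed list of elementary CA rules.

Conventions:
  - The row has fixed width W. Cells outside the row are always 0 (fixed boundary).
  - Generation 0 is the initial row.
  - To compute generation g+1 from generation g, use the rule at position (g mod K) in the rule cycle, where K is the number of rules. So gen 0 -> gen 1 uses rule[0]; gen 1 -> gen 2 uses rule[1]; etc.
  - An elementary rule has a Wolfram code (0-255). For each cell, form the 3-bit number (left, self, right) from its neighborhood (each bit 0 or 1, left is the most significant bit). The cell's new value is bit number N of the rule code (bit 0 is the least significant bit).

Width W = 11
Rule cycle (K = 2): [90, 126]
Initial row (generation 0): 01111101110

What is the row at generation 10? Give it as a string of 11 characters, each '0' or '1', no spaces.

Gen 0: 01111101110
Gen 1 (rule 90): 11000101011
Gen 2 (rule 126): 11101111111
Gen 3 (rule 90): 10101000001
Gen 4 (rule 126): 11111100011
Gen 5 (rule 90): 10000110111
Gen 6 (rule 126): 11001111101
Gen 7 (rule 90): 11111000100
Gen 8 (rule 126): 10001101110
Gen 9 (rule 90): 01011101011
Gen 10 (rule 126): 11110111111

Answer: 11110111111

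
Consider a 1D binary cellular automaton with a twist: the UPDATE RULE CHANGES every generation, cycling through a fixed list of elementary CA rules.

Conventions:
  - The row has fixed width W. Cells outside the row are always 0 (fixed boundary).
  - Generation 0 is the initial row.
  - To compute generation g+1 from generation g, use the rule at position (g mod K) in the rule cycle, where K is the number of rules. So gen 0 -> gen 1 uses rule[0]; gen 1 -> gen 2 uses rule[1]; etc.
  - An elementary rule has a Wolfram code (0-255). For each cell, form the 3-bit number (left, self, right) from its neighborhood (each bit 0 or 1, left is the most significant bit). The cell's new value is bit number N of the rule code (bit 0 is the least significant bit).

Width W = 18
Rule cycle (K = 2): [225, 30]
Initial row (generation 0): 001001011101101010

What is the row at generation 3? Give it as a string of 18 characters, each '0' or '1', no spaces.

Answer: 010100110010000010

Derivation:
Gen 0: 001001011101101010
Gen 1 (rule 225): 100000101110110100
Gen 2 (rule 30): 110001101000100110
Gen 3 (rule 225): 010100110010000010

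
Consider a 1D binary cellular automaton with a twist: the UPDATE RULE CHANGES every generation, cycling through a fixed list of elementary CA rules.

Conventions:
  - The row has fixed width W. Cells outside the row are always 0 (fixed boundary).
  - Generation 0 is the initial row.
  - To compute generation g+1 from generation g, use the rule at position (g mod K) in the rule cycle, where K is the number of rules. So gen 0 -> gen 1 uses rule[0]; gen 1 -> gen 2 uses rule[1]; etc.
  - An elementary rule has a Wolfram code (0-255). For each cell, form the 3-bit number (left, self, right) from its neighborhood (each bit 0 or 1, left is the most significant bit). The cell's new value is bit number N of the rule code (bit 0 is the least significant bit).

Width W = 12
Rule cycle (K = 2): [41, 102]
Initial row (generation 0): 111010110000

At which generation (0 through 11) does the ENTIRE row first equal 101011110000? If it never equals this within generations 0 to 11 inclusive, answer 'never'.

Gen 0: 111010110000
Gen 1 (rule 41): 100101100111
Gen 2 (rule 102): 101110101001
Gen 3 (rule 41): 011001010000
Gen 4 (rule 102): 101011110000
Gen 5 (rule 41): 010110000111
Gen 6 (rule 102): 111010001001
Gen 7 (rule 41): 100100100000
Gen 8 (rule 102): 101101100000
Gen 9 (rule 41): 011011001111
Gen 10 (rule 102): 101101010001
Gen 11 (rule 41): 011010100100

Answer: 4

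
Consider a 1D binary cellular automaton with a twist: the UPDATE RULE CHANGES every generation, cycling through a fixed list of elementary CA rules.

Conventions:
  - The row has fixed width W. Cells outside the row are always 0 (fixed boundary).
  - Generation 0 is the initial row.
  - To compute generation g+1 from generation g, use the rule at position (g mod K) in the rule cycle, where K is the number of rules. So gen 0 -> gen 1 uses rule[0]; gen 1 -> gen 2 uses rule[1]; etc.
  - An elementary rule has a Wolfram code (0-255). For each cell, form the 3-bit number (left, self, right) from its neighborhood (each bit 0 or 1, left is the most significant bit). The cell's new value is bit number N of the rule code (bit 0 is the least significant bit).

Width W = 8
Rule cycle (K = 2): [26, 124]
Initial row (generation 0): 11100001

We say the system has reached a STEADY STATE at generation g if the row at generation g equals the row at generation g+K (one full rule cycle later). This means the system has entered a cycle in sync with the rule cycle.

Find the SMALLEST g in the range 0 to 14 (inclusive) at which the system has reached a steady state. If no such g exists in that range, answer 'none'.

Answer: 1

Derivation:
Gen 0: 11100001
Gen 1 (rule 26): 10010010
Gen 2 (rule 124): 11011011
Gen 3 (rule 26): 10010010
Gen 4 (rule 124): 11011011
Gen 5 (rule 26): 10010010
Gen 6 (rule 124): 11011011
Gen 7 (rule 26): 10010010
Gen 8 (rule 124): 11011011
Gen 9 (rule 26): 10010010
Gen 10 (rule 124): 11011011
Gen 11 (rule 26): 10010010
Gen 12 (rule 124): 11011011
Gen 13 (rule 26): 10010010
Gen 14 (rule 124): 11011011
Gen 15 (rule 26): 10010010
Gen 16 (rule 124): 11011011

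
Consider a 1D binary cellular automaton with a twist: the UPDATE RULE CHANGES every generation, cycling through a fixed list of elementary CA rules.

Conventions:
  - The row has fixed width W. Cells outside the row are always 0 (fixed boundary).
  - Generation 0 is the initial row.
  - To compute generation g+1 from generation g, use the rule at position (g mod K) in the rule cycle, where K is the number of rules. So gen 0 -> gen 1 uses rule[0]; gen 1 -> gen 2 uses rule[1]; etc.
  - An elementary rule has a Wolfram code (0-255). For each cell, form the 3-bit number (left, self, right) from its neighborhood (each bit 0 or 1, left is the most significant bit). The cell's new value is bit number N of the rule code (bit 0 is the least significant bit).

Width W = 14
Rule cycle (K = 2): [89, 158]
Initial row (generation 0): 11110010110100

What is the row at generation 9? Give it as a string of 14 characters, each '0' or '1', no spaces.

Gen 0: 11110010110100
Gen 1 (rule 89): 10011000110011
Gen 2 (rule 158): 11110101101110
Gen 3 (rule 89): 10010001101011
Gen 4 (rule 158): 11111011001010
Gen 5 (rule 89): 10001011100001
Gen 6 (rule 158): 11011011010011
Gen 7 (rule 89): 11011011001011
Gen 8 (rule 158): 10010010111010
Gen 9 (rule 89): 01001000101001

Answer: 01001000101001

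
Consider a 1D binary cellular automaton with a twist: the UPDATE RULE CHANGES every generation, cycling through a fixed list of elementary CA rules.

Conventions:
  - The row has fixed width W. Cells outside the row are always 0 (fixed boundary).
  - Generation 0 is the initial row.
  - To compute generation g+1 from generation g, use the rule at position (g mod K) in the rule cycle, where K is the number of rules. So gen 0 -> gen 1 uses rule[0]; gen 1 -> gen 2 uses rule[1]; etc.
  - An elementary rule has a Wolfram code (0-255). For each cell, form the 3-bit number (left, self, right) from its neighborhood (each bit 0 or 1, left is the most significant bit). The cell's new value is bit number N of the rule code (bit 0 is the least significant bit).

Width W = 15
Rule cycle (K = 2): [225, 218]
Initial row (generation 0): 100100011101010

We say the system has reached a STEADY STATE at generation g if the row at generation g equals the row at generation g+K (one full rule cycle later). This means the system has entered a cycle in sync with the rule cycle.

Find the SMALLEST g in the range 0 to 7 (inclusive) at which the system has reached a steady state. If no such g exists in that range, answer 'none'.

Gen 0: 100100011101010
Gen 1 (rule 225): 000001001110100
Gen 2 (rule 218): 000010111110010
Gen 3 (rule 225): 111001011110000
Gen 4 (rule 218): 111110011111000
Gen 5 (rule 225): 011110001111011
Gen 6 (rule 218): 111111011111011
Gen 7 (rule 225): 011111101111101
Gen 8 (rule 218): 111111101111100
Gen 9 (rule 225): 011111110111101

Answer: none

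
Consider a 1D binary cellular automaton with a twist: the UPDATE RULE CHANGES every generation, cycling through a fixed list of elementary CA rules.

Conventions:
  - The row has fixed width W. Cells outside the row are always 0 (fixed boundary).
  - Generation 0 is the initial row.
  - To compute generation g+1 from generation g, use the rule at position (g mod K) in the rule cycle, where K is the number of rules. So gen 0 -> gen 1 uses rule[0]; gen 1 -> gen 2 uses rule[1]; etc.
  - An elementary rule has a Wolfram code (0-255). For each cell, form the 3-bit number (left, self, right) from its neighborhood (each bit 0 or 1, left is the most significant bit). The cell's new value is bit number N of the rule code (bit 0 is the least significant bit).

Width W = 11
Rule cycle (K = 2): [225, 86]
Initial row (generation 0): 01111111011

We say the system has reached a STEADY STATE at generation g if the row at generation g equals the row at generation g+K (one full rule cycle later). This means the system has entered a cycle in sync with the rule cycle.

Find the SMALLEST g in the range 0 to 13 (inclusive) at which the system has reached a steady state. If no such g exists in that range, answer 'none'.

Gen 0: 01111111011
Gen 1 (rule 225): 00111111101
Gen 2 (rule 86): 01000000101
Gen 3 (rule 225): 00011110010
Gen 4 (rule 86): 00100011111
Gen 5 (rule 225): 10001001111
Gen 6 (rule 86): 11011110001
Gen 7 (rule 225): 01101110100
Gen 8 (rule 86): 10100010110
Gen 9 (rule 225): 01001001010
Gen 10 (rule 86): 11111111011
Gen 11 (rule 225): 01111111101
Gen 12 (rule 86): 10000000101
Gen 13 (rule 225): 00111110010
Gen 14 (rule 86): 01000011111
Gen 15 (rule 225): 00011001111

Answer: none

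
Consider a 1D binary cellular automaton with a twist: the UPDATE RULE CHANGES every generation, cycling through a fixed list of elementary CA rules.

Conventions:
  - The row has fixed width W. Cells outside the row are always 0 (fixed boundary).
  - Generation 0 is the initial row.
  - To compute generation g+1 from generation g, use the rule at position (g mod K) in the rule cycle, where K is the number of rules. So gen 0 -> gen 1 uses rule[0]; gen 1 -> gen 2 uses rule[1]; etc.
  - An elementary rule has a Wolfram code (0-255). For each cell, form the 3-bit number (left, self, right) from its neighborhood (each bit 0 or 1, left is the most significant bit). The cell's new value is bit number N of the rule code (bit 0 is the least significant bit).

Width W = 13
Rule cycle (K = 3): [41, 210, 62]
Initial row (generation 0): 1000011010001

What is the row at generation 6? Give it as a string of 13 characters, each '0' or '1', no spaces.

Answer: 1110011101101

Derivation:
Gen 0: 1000011010001
Gen 1 (rule 41): 0011010100100
Gen 2 (rule 210): 0101000011010
Gen 3 (rule 62): 1111100110111
Gen 4 (rule 41): 1000000101100
Gen 5 (rule 210): 0100001000110
Gen 6 (rule 62): 1110011101101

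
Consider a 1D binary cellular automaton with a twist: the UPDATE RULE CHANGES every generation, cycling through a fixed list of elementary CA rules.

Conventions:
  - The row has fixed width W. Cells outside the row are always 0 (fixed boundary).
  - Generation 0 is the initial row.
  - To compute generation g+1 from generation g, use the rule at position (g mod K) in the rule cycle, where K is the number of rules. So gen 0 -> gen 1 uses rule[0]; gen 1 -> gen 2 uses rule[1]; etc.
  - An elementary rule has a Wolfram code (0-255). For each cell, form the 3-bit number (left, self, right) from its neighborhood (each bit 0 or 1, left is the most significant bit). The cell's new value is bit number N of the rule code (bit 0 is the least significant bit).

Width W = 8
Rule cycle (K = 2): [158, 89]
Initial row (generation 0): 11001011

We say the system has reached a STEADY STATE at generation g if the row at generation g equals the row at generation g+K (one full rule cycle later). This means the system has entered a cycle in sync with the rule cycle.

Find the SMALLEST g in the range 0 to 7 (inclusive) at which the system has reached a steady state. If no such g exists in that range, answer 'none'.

Answer: 5

Derivation:
Gen 0: 11001011
Gen 1 (rule 158): 10111010
Gen 2 (rule 89): 00101001
Gen 3 (rule 158): 01101111
Gen 4 (rule 89): 01101001
Gen 5 (rule 158): 11001111
Gen 6 (rule 89): 11101001
Gen 7 (rule 158): 11001111
Gen 8 (rule 89): 11101001
Gen 9 (rule 158): 11001111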